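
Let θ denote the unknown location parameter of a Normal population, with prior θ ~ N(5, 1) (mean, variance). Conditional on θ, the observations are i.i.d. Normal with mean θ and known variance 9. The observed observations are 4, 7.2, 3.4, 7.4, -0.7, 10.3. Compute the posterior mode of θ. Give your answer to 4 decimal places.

θ̂_MAP = 5.1067

n = 6; x̄ = (4 + 7.2 + 3.4 + 7.4 + (-0.7) + 10.3)/6 = 31.6/6 = 79/15 ≈ 5.2667.
For a Normal prior and Normal likelihood with known variance, the posterior is Normal; its mode equals its mean, the precision-weighted average.
Prior precision 1/σ₀² = 1/1 = 1; data precision n/σ² = 6/9 = 2/3.
θ̂ = (1·5 + (2/3)·(79/15)) / (1 + 2/3) = (383/45)/(5/3) = 383/75 ≈ 5.1067.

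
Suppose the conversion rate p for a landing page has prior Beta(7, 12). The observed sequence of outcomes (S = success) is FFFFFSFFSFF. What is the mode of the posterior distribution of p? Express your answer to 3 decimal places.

Prior: Beta(7, 12).
Data: 2 successes in 11 trials (from the sequence). The binomial likelihood contributes p^2(1−p)^9, so the posterior is Beta(7+2, 12+9) = Beta(9, 21).
For Beta(a, b) with a, b > 1 the mode is (a−1)/(a+b−2) = 8/28 ≈ 0.286.

p̂_MAP = 0.286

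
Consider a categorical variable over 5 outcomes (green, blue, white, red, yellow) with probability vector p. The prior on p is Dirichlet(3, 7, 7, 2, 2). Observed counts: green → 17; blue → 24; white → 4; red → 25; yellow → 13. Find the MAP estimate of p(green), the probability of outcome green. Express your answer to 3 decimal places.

The posterior is Dirichlet(αᵢ + nᵢ) = Dirichlet(20, 31, 11, 27, 15).
For a Dirichlet(a₁,…,a_K) with all aᵢ > 1, the mode has j-th component (aⱼ − 1)/(Σaᵢ − K).
Here Σaᵢ = 104 and K = 5, so p(green) = (20 − 1)/(104 − 5) = 19/99 ≈ 0.192.

MAP estimate of p(green) = 0.192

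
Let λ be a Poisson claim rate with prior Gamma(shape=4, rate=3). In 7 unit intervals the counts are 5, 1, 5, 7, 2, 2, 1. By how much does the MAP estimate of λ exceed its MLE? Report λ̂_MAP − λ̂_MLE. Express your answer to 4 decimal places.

MAP − MLE = -0.6857

Σxᵢ = 23. Posterior is Gamma(27, 10); MAP = (27−1)/10 = 26/10 ≈ 2.60000.
MLE = x̄ = 23/7 ≈ 3.28571.
Difference = 26/10 − 23/7 = -24/35 ≈ -0.6857.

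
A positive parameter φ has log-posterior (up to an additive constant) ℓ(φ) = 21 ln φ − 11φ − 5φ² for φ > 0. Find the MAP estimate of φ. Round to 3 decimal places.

φ̂_MAP = 1.000

ℓ'(φ) = 21/φ − 11 − 10φ. Setting this to zero and multiplying by φ: 10φ² + 11φ − 21 = 0.
φ = (−11 + √(11² + 4·10·21)) / (2·10) = (−11 + √961) / 20 = (−11 + 31)/20 = 1.
ℓ''(φ) = −21/φ² − 10 < 0, confirming a maximum.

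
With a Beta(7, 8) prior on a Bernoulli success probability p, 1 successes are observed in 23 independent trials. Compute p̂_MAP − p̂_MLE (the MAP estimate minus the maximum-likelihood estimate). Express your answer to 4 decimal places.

Posterior is Beta(8, 30); MAP = (8−1)/(38−2) = 7/36 ≈ 0.19444.
MLE ignores the prior: p̂_MLE = k/n = 1/23 ≈ 0.04348.
Difference = 7/36 − 1/23 = 125/828 ≈ 0.1510.

MAP − MLE = 0.1510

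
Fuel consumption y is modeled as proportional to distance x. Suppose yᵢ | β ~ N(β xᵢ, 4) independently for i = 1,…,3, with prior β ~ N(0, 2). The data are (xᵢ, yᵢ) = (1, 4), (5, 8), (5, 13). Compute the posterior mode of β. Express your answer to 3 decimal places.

log p(β | y) = −Σ(yᵢ − βxᵢ)²/(2·4) − β²/(2·2) + const.
Setting the derivative to zero: Σxᵢ(yᵢ − βxᵢ)/4 − β/2 = 0, so β = Σxᵢyᵢ / (Σxᵢ² + σ²/τ²).
Σxᵢyᵢ = 1·4 + 5·8 + 5·13 = 109; Σxᵢ² = 51; σ²/τ² = 2.
β̂_MAP = 109 / (51 + 2) = 109/53 ≈ 2.057.

β̂_MAP = 2.057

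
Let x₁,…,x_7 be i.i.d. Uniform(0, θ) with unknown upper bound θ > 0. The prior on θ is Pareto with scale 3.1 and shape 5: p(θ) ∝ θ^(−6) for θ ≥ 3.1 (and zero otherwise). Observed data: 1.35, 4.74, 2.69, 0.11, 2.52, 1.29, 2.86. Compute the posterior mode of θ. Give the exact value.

The Uniform(0, θ) likelihood is θ^(−n) for θ ≥ max(xᵢ), zero otherwise. Here max(xᵢ) = 4.74.
Posterior ∝ θ^(−6) · θ^(−7) = θ^(−13) on θ ≥ max(3.1, 4.74) = 4.74.
This density is strictly decreasing in θ, so the posterior mode lies at the lower boundary of the support.

θ̂_MAP = 4.74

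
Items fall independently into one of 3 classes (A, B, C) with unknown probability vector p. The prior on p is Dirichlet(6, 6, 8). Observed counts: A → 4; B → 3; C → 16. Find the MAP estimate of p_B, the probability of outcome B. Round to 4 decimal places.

MAP estimate of p_B = 0.2000

The posterior is Dirichlet(αᵢ + nᵢ) = Dirichlet(10, 9, 24).
For a Dirichlet(a₁,…,a_K) with all aᵢ > 1, the mode has j-th component (aⱼ − 1)/(Σaᵢ − K).
Here Σaᵢ = 43 and K = 3, so p_B = (9 − 1)/(43 − 3) = 8/40 ≈ 0.2000.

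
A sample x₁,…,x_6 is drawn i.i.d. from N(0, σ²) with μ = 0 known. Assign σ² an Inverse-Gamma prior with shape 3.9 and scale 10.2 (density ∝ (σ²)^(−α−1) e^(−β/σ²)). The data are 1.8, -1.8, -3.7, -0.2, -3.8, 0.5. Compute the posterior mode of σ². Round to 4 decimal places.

σ̂²_MAP = 3.5000

Sum of squared deviations about the known mean: SS = (1.8−0)² + (-1.8−0)² + (-3.7−0)² + (-0.2−0)² + (-3.8−0)² + (0.5−0)² = 34.9.
The Normal likelihood contributes (σ²)^(−n/2) exp(−SS/(2σ²)), so the posterior is Inverse-Gamma(α + n/2, β + SS/2) = Inverse-Gamma(6.9, 27.65).
The mode of Inverse-Gamma(a, b) is b/(a+1) = 27.65/7.9 ≈ 3.5000.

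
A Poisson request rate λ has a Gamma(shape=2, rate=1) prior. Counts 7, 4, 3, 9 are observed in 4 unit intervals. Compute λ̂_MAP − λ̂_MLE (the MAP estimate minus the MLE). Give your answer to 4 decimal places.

MAP − MLE = -0.9500

Σxᵢ = 23. Posterior is Gamma(25, 5); MAP = (25−1)/5 = 24/5 ≈ 4.80000.
MLE = x̄ = 23/4 ≈ 5.75000.
Difference = 24/5 − 23/4 = -19/20 ≈ -0.9500.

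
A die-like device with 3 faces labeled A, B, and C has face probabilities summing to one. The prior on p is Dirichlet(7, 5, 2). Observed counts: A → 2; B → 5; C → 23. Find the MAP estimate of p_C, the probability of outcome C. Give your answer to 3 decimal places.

MAP estimate of p_C = 0.585

The posterior is Dirichlet(αᵢ + nᵢ) = Dirichlet(9, 10, 25).
For a Dirichlet(a₁,…,a_K) with all aᵢ > 1, the mode has j-th component (aⱼ − 1)/(Σaᵢ − K).
Here Σaᵢ = 44 and K = 3, so p_C = (25 − 1)/(44 − 3) = 24/41 ≈ 0.585.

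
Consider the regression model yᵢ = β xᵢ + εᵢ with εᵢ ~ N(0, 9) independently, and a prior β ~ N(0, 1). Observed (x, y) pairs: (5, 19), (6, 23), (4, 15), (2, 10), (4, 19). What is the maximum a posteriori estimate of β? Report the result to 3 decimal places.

β̂_MAP = 3.670

log p(β | y) = −Σ(yᵢ − βxᵢ)²/(2·9) − β²/(2·1) + const.
Setting the derivative to zero: Σxᵢ(yᵢ − βxᵢ)/9 − β/1 = 0, so β = Σxᵢyᵢ / (Σxᵢ² + σ²/τ²).
Σxᵢyᵢ = 5·19 + 6·23 + 4·15 + 2·10 + 4·19 = 389; Σxᵢ² = 97; σ²/τ² = 9.
β̂_MAP = 389 / (97 + 9) = 389/106 ≈ 3.670.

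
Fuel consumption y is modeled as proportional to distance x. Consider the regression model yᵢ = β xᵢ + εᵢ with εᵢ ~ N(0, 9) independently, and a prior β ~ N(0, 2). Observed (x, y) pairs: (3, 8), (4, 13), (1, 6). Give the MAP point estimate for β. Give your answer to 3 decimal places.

β̂_MAP = 2.689

log p(β | y) = −Σ(yᵢ − βxᵢ)²/(2·9) − β²/(2·2) + const.
Setting the derivative to zero: Σxᵢ(yᵢ − βxᵢ)/9 − β/2 = 0, so β = Σxᵢyᵢ / (Σxᵢ² + σ²/τ²).
Σxᵢyᵢ = 3·8 + 4·13 + 1·6 = 82; Σxᵢ² = 26; σ²/τ² = 4.5.
β̂_MAP = 82 / (26 + 4.5) = 82/30.5 ≈ 2.689.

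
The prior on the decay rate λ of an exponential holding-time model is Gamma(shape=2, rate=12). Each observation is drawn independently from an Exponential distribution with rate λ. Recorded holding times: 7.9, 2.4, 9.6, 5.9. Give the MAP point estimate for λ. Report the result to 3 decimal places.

λ̂_MAP = 0.132

The Exponential(rate=λ) likelihood is ∝ λ^n e^(−λΣtᵢ). Here n = 4 and Σtᵢ = 7.9 + 2.4 + 9.6 + 5.9 = 25.8.
Posterior ∝ λe^(−12λ) · λ^4e^(−25.8λ) = λ^5e^(−37.8λ), i.e. Gamma(6, 37.8).
Mode = (a−1)/b = 5/37.8 ≈ 0.132.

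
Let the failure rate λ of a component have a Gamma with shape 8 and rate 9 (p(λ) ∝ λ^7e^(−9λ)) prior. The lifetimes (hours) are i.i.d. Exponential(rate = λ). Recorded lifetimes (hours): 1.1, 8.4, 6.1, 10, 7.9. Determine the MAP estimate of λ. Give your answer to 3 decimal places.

The Exponential(rate=λ) likelihood is ∝ λ^n e^(−λΣtᵢ). Here n = 5 and Σtᵢ = 1.1 + 8.4 + 6.1 + 10 + 7.9 = 33.5.
Posterior ∝ λ^7e^(−9λ) · λ^5e^(−33.5λ) = λ^12e^(−42.5λ), i.e. Gamma(13, 42.5).
Mode = (a−1)/b = 12/42.5 ≈ 0.282.

λ̂_MAP = 0.282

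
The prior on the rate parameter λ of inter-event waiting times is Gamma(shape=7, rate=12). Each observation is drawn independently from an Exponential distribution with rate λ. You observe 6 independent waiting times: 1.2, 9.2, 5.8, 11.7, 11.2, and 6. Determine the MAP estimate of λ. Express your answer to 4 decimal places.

The Exponential(rate=λ) likelihood is ∝ λ^n e^(−λΣtᵢ). Here n = 6 and Σtᵢ = 1.2 + 9.2 + 5.8 + 11.7 + 11.2 + 6 = 45.1.
Posterior ∝ λ^6e^(−12λ) · λ^6e^(−45.1λ) = λ^12e^(−57.1λ), i.e. Gamma(13, 57.1).
Mode = (a−1)/b = 12/57.1 ≈ 0.2102.

λ̂_MAP = 0.2102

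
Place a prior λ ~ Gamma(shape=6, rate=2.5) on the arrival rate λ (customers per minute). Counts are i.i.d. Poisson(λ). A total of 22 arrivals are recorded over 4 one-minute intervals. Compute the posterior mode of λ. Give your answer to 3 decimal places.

Σxᵢ = 22, n = 4.
Posterior ∝ λ^5e^(−2.5λ) · λ^22e^(−4λ) = λ^27e^(−6.5λ), i.e. Gamma(shape=28, rate=6.5).
The mode of a Gamma(a, b) with a ≥ 1 (shape–rate) is (a−1)/b = 27/6.5 ≈ 4.154.

λ̂_MAP = 4.154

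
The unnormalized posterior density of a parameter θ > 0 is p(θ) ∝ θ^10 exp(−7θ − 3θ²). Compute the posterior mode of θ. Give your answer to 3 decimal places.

ℓ'(θ) = 10/θ − 7 − 6θ. Setting this to zero and multiplying by θ: 6θ² + 7θ − 10 = 0.
θ = (−7 + √(7² + 4·6·10)) / (2·6) = (−7 + √289) / 12 = (−7 + 17)/12 = 5/6.
ℓ''(θ) = −10/θ² − 6 < 0, confirming a maximum.

θ̂_MAP = 0.833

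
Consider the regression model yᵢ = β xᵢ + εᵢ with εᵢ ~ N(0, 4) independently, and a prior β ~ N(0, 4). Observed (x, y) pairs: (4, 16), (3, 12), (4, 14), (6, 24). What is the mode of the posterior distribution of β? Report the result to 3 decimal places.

β̂_MAP = 3.846

log p(β | y) = −Σ(yᵢ − βxᵢ)²/(2·4) − β²/(2·4) + const.
Setting the derivative to zero: Σxᵢ(yᵢ − βxᵢ)/4 − β/4 = 0, so β = Σxᵢyᵢ / (Σxᵢ² + σ²/τ²).
Σxᵢyᵢ = 4·16 + 3·12 + 4·14 + 6·24 = 300; Σxᵢ² = 77; σ²/τ² = 1.
β̂_MAP = 300 / (77 + 1) = 300/78 ≈ 3.846.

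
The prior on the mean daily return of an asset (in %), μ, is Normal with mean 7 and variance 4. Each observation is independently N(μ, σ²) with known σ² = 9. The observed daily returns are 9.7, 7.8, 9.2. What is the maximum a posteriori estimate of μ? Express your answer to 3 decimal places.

μ̂_MAP = 8.086

n = 3; x̄ = (9.7 + 7.8 + 9.2)/3 = 26.7/3 = 8.9.
For a Normal prior and Normal likelihood with known variance, the posterior is Normal; its mode equals its mean, the precision-weighted average.
Prior precision 1/σ₀² = 1/4 = 0.25; data precision n/σ² = 3/9 = 1/3.
μ̂ = (0.25·7 + (1/3)·8.9) / (0.25 + 1/3) = (283/60)/(7/12) = 283/35 ≈ 8.086.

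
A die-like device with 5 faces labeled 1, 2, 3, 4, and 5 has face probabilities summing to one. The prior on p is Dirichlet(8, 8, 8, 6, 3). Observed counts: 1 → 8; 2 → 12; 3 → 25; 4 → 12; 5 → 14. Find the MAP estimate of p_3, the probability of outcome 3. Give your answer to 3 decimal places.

The posterior is Dirichlet(αᵢ + nᵢ) = Dirichlet(16, 20, 33, 18, 17).
For a Dirichlet(a₁,…,a_K) with all aᵢ > 1, the mode has j-th component (aⱼ − 1)/(Σaᵢ − K).
Here Σaᵢ = 104 and K = 5, so p_3 = (33 − 1)/(104 − 5) = 32/99 ≈ 0.323.

MAP estimate: 0.323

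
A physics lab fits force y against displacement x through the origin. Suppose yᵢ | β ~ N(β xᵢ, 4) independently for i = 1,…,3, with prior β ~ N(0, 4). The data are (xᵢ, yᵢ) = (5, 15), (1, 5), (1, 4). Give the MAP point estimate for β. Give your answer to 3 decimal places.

log p(β | y) = −Σ(yᵢ − βxᵢ)²/(2·4) − β²/(2·4) + const.
Setting the derivative to zero: Σxᵢ(yᵢ − βxᵢ)/4 − β/4 = 0, so β = Σxᵢyᵢ / (Σxᵢ² + σ²/τ²).
Σxᵢyᵢ = 5·15 + 1·5 + 1·4 = 84; Σxᵢ² = 27; σ²/τ² = 1.
β̂_MAP = 84 / (27 + 1) = 84/28 ≈ 3.000.

β̂_MAP = 3.000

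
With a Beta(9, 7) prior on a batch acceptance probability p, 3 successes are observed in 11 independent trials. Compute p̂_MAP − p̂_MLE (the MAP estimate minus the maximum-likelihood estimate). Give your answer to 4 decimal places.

Posterior is Beta(12, 15); MAP = (12−1)/(27−2) = 11/25 ≈ 0.44000.
MLE ignores the prior: p̂_MLE = k/n = 3/11 ≈ 0.27273.
Difference = 11/25 − 3/11 = 46/275 ≈ 0.1673.

MAP − MLE = 0.1673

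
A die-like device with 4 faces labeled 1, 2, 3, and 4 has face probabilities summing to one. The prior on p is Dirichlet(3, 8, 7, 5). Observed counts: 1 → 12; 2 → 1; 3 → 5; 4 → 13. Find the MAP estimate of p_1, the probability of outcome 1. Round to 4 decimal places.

MAP estimate: 0.2800

The posterior is Dirichlet(αᵢ + nᵢ) = Dirichlet(15, 9, 12, 18).
For a Dirichlet(a₁,…,a_K) with all aᵢ > 1, the mode has j-th component (aⱼ − 1)/(Σaᵢ − K).
Here Σaᵢ = 54 and K = 4, so p_1 = (15 − 1)/(54 − 4) = 14/50 ≈ 0.2800.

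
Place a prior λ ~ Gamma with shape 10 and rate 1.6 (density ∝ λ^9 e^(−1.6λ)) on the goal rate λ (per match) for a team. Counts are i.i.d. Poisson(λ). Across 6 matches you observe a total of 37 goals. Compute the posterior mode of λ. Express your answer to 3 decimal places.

λ̂_MAP = 6.053

Σxᵢ = 37, n = 6.
Posterior ∝ λ^9e^(−1.6λ) · λ^37e^(−6λ) = λ^46e^(−7.6λ), i.e. Gamma(shape=47, rate=7.6).
The mode of a Gamma(a, b) with a ≥ 1 (shape–rate) is (a−1)/b = 46/7.6 ≈ 6.053.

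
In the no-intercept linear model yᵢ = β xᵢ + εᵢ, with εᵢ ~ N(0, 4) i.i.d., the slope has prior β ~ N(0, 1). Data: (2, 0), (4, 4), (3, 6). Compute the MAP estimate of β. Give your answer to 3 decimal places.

log p(β | y) = −Σ(yᵢ − βxᵢ)²/(2·4) − β²/(2·1) + const.
Setting the derivative to zero: Σxᵢ(yᵢ − βxᵢ)/4 − β/1 = 0, so β = Σxᵢyᵢ / (Σxᵢ² + σ²/τ²).
Σxᵢyᵢ = 2·0 + 4·4 + 3·6 = 34; Σxᵢ² = 29; σ²/τ² = 4.
β̂_MAP = 34 / (29 + 4) = 34/33 ≈ 1.030.

β̂_MAP = 1.030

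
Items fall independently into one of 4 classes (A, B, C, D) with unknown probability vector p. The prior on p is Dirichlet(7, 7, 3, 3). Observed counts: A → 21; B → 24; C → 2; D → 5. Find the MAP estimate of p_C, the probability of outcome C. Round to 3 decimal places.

MAP estimate of p_C = 0.059

The posterior is Dirichlet(αᵢ + nᵢ) = Dirichlet(28, 31, 5, 8).
For a Dirichlet(a₁,…,a_K) with all aᵢ > 1, the mode has j-th component (aⱼ − 1)/(Σaᵢ − K).
Here Σaᵢ = 72 and K = 4, so p_C = (5 − 1)/(72 − 4) = 4/68 ≈ 0.059.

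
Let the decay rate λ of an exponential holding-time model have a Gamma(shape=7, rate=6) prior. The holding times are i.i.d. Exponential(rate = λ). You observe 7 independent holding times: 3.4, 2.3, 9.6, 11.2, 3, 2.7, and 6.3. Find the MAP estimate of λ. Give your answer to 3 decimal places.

The Exponential(rate=λ) likelihood is ∝ λ^n e^(−λΣtᵢ). Here n = 7 and Σtᵢ = 3.4 + 2.3 + 9.6 + 11.2 + 3 + 2.7 + 6.3 = 38.5.
Posterior ∝ λ^6e^(−6λ) · λ^7e^(−38.5λ) = λ^13e^(−44.5λ), i.e. Gamma(14, 44.5).
Mode = (a−1)/b = 13/44.5 ≈ 0.292.

λ̂_MAP = 0.292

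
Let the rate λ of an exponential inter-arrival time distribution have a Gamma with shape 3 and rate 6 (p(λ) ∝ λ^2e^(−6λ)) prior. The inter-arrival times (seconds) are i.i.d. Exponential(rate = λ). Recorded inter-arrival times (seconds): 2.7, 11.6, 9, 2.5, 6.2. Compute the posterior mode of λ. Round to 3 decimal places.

The Exponential(rate=λ) likelihood is ∝ λ^n e^(−λΣtᵢ). Here n = 5 and Σtᵢ = 2.7 + 11.6 + 9 + 2.5 + 6.2 = 32.
Posterior ∝ λ^2e^(−6λ) · λ^5e^(−32λ) = λ^7e^(−38λ), i.e. Gamma(8, 38).
Mode = (a−1)/b = 7/38 ≈ 0.184.

λ̂_MAP = 0.184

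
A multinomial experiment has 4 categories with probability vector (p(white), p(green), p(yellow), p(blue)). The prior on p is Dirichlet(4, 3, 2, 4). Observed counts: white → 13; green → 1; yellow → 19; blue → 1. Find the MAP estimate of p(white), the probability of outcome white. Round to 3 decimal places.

MAP estimate of p(white) = 0.372

The posterior is Dirichlet(αᵢ + nᵢ) = Dirichlet(17, 4, 21, 5).
For a Dirichlet(a₁,…,a_K) with all aᵢ > 1, the mode has j-th component (aⱼ − 1)/(Σaᵢ − K).
Here Σaᵢ = 47 and K = 4, so p(white) = (17 − 1)/(47 − 4) = 16/43 ≈ 0.372.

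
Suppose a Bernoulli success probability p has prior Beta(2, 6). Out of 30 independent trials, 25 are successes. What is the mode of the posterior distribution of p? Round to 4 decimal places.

Prior: Beta(2, 6).
Data: 25 successes in 30 trials. The binomial likelihood contributes p^25(1−p)^5, so the posterior is Beta(2+25, 6+5) = Beta(27, 11).
For Beta(a, b) with a, b > 1 the mode is (a−1)/(a+b−2) = 26/36 ≈ 0.7222.

p̂_MAP = 0.7222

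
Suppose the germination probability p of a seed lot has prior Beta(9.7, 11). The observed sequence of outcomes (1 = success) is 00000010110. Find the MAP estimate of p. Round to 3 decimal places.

p̂_MAP = 0.394

Prior: Beta(9.7, 11).
Data: 3 successes in 11 trials (from the sequence). The binomial likelihood contributes p^3(1−p)^8, so the posterior is Beta(9.7+3, 11+8) = Beta(12.7, 19).
For Beta(a, b) with a, b > 1 the mode is (a−1)/(a+b−2) = 11.7/29.7 ≈ 0.394.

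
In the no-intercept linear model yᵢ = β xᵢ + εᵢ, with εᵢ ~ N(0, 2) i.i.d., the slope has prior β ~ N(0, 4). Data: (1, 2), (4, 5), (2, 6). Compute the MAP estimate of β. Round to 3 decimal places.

β̂_MAP = 1.581

log p(β | y) = −Σ(yᵢ − βxᵢ)²/(2·2) − β²/(2·4) + const.
Setting the derivative to zero: Σxᵢ(yᵢ − βxᵢ)/2 − β/4 = 0, so β = Σxᵢyᵢ / (Σxᵢ² + σ²/τ²).
Σxᵢyᵢ = 1·2 + 4·5 + 2·6 = 34; Σxᵢ² = 21; σ²/τ² = 0.5.
β̂_MAP = 34 / (21 + 0.5) = 34/21.5 ≈ 1.581.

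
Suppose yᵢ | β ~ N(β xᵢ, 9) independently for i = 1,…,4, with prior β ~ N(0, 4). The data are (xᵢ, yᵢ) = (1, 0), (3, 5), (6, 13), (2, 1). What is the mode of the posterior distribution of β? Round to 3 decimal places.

β̂_MAP = 1.818

log p(β | y) = −Σ(yᵢ − βxᵢ)²/(2·9) − β²/(2·4) + const.
Setting the derivative to zero: Σxᵢ(yᵢ − βxᵢ)/9 − β/4 = 0, so β = Σxᵢyᵢ / (Σxᵢ² + σ²/τ²).
Σxᵢyᵢ = 1·0 + 3·5 + 6·13 + 2·1 = 95; Σxᵢ² = 50; σ²/τ² = 2.25.
β̂_MAP = 95 / (50 + 2.25) = 95/52.25 ≈ 1.818.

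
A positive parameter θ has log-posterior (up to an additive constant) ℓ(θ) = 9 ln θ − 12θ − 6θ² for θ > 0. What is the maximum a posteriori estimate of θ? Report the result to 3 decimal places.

ℓ'(θ) = 9/θ − 12 − 12θ. Setting this to zero and multiplying by θ: 12θ² + 12θ − 9 = 0.
θ = (−12 + √(12² + 4·12·9)) / (2·12) = (−12 + √576) / 24 = (−12 + 24)/24 = 1/2.
ℓ''(θ) = −9/θ² − 12 < 0, confirming a maximum.

θ̂_MAP = 0.500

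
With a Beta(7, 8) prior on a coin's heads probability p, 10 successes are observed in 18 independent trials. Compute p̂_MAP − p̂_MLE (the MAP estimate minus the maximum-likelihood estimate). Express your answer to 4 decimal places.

Posterior is Beta(17, 16); MAP = (17−1)/(33−2) = 16/31 ≈ 0.51613.
MLE ignores the prior: p̂_MLE = k/n = 10/18 ≈ 0.55556.
Difference = 16/31 − 10/18 = -11/279 ≈ -0.0394.

MAP − MLE = -0.0394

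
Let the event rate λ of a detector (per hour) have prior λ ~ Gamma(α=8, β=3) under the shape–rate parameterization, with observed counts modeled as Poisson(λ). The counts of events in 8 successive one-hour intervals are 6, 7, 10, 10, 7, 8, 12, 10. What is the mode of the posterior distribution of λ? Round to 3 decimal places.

λ̂_MAP = 7.000

Σxᵢ = 6+7+10+10+7+8+12+10 = 70, with n = 8.
Posterior ∝ λ^7e^(−3λ) · λ^70e^(−8λ) = λ^77e^(−11λ), i.e. Gamma(shape=78, rate=11).
The mode of a Gamma(a, b) with a ≥ 1 (shape–rate) is (a−1)/b = 77/11 ≈ 7.000.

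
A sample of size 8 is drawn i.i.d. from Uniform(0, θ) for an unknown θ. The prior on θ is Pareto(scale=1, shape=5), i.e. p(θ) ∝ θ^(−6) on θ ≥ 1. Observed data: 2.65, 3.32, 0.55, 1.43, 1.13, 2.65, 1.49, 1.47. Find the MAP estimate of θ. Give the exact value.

The Uniform(0, θ) likelihood is θ^(−n) for θ ≥ max(xᵢ), zero otherwise. Here max(xᵢ) = 3.32.
Posterior ∝ θ^(−6) · θ^(−8) = θ^(−14) on θ ≥ max(1, 3.32) = 3.32.
This density is strictly decreasing in θ, so the posterior mode lies at the lower boundary of the support.

θ̂_MAP = 3.32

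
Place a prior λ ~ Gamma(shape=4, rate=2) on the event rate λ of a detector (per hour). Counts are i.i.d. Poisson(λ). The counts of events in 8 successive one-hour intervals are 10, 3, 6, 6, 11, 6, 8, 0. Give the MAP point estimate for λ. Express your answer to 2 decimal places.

Σxᵢ = 10+3+6+6+11+6+8+0 = 50, with n = 8.
Posterior ∝ λ^3e^(−2λ) · λ^50e^(−8λ) = λ^53e^(−10λ), i.e. Gamma(shape=54, rate=10).
The mode of a Gamma(a, b) with a ≥ 1 (shape–rate) is (a−1)/b = 53/10 ≈ 5.30.

λ̂_MAP = 5.30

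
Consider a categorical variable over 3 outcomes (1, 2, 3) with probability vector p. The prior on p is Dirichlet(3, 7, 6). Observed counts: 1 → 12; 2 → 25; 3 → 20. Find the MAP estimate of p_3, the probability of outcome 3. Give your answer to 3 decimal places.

The posterior is Dirichlet(αᵢ + nᵢ) = Dirichlet(15, 32, 26).
For a Dirichlet(a₁,…,a_K) with all aᵢ > 1, the mode has j-th component (aⱼ − 1)/(Σaᵢ − K).
Here Σaᵢ = 73 and K = 3, so p_3 = (26 − 1)/(73 − 3) = 25/70 ≈ 0.357.

MAP estimate: 0.357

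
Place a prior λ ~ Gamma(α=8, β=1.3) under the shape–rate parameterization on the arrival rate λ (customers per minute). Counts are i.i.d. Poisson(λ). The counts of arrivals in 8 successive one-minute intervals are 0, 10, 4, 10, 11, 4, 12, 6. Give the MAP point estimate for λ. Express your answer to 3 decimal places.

λ̂_MAP = 6.882

Σxᵢ = 0+10+4+10+11+4+12+6 = 57, with n = 8.
Posterior ∝ λ^7e^(−1.3λ) · λ^57e^(−8λ) = λ^64e^(−9.3λ), i.e. Gamma(shape=65, rate=9.3).
The mode of a Gamma(a, b) with a ≥ 1 (shape–rate) is (a−1)/b = 64/9.3 ≈ 6.882.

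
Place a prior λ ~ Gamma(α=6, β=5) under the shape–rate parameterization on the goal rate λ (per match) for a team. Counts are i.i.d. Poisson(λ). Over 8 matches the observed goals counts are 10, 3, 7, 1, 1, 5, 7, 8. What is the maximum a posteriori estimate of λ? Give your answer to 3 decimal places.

λ̂_MAP = 3.615

Σxᵢ = 10+3+7+1+1+5+7+8 = 42, with n = 8.
Posterior ∝ λ^5e^(−5λ) · λ^42e^(−8λ) = λ^47e^(−13λ), i.e. Gamma(shape=48, rate=13).
The mode of a Gamma(a, b) with a ≥ 1 (shape–rate) is (a−1)/b = 47/13 ≈ 3.615.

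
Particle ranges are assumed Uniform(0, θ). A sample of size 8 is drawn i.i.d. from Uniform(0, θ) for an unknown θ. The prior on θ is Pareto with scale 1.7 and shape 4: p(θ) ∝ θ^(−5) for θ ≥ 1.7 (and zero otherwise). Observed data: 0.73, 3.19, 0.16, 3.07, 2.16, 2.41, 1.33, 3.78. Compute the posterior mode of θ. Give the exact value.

The Uniform(0, θ) likelihood is θ^(−n) for θ ≥ max(xᵢ), zero otherwise. Here max(xᵢ) = 3.78.
Posterior ∝ θ^(−5) · θ^(−8) = θ^(−13) on θ ≥ max(1.7, 3.78) = 3.78.
This density is strictly decreasing in θ, so the posterior mode lies at the lower boundary of the support.

θ̂_MAP = 3.78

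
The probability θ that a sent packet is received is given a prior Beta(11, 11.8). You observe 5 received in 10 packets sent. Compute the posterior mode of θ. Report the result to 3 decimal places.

θ̂_MAP = 0.487

Prior: Beta(11, 11.8).
Data: 5 successes in 10 trials. The binomial likelihood contributes θ^5(1−θ)^5, so the posterior is Beta(11+5, 11.8+5) = Beta(16, 16.8).
For Beta(a, b) with a, b > 1 the mode is (a−1)/(a+b−2) = 15/30.8 ≈ 0.487.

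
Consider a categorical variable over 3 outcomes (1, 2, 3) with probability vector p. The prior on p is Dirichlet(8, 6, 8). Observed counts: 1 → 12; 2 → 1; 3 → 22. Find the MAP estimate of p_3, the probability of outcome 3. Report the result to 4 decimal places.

MAP estimate: 0.5370

The posterior is Dirichlet(αᵢ + nᵢ) = Dirichlet(20, 7, 30).
For a Dirichlet(a₁,…,a_K) with all aᵢ > 1, the mode has j-th component (aⱼ − 1)/(Σaᵢ − K).
Here Σaᵢ = 57 and K = 3, so p_3 = (30 − 1)/(57 − 3) = 29/54 ≈ 0.5370.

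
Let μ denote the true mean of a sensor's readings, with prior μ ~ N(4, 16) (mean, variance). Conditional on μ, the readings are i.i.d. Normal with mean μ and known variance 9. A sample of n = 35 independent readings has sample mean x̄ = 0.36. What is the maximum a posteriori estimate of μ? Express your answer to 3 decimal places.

μ̂_MAP = 0.418

n = 35, x̄ = 0.36.
For a Normal prior and Normal likelihood with known variance, the posterior is Normal; its mode equals its mean, the precision-weighted average.
Prior precision 1/σ₀² = 1/16 = 0.0625; data precision n/σ² = 35/9.
μ̂ = (0.0625·4 + (35/9)·0.36) / (0.0625 + 35/9) = 1.65/(569/144) = 1188/2845 ≈ 0.418.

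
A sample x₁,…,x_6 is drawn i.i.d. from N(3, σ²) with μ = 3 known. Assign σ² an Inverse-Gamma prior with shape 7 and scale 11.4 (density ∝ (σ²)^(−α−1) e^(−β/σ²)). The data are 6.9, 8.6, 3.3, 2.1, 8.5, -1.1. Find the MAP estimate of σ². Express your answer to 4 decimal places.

σ̂²_MAP = 5.3332

Sum of squared deviations about the known mean: SS = (6.9−3)² + (8.6−3)² + (3.3−3)² + (2.1−3)² + (8.5−3)² + (-1.1−3)² = 94.53.
The Normal likelihood contributes (σ²)^(−n/2) exp(−SS/(2σ²)), so the posterior is Inverse-Gamma(α + n/2, β + SS/2) = Inverse-Gamma(10, 58.665).
The mode of Inverse-Gamma(a, b) is b/(a+1) = 58.665/11 ≈ 5.3332.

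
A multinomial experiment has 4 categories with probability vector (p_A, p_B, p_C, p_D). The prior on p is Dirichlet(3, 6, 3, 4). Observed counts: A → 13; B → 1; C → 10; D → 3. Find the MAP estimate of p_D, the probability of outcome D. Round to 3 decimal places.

MAP estimate of p_D = 0.154

The posterior is Dirichlet(αᵢ + nᵢ) = Dirichlet(16, 7, 13, 7).
For a Dirichlet(a₁,…,a_K) with all aᵢ > 1, the mode has j-th component (aⱼ − 1)/(Σaᵢ − K).
Here Σaᵢ = 43 and K = 4, so p_D = (7 − 1)/(43 − 4) = 6/39 ≈ 0.154.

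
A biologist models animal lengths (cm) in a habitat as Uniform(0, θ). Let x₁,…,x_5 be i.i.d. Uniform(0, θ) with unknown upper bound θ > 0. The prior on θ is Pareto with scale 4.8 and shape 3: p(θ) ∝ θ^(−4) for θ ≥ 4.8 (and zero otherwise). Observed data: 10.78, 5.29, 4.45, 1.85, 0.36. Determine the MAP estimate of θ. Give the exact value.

The Uniform(0, θ) likelihood is θ^(−n) for θ ≥ max(xᵢ), zero otherwise. Here max(xᵢ) = 10.78.
Posterior ∝ θ^(−4) · θ^(−5) = θ^(−9) on θ ≥ max(4.8, 10.78) = 10.78.
This density is strictly decreasing in θ, so the posterior mode lies at the lower boundary of the support.

θ̂_MAP = 10.78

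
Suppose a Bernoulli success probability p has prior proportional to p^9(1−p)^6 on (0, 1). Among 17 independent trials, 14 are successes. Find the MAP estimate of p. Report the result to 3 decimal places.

p̂_MAP = 0.719

The prior density ∝ p^9(1−p)^6 is the kernel of Beta(10, 7).
Data: 14 successes in 17 trials. The binomial likelihood contributes p^14(1−p)^3, so the posterior is Beta(10+14, 7+3) = Beta(24, 10).
For Beta(a, b) with a, b > 1 the mode is (a−1)/(a+b−2) = 23/32 ≈ 0.719.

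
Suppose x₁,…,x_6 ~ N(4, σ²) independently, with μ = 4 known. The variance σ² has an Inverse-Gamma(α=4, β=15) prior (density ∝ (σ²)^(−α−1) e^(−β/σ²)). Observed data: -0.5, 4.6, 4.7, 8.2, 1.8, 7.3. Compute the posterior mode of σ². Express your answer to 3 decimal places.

σ̂²_MAP = 5.279

Sum of squared deviations about the known mean: SS = (-0.5−4)² + (4.6−4)² + (4.7−4)² + (8.2−4)² + (1.8−4)² + (7.3−4)² = 54.47.
The Normal likelihood contributes (σ²)^(−n/2) exp(−SS/(2σ²)), so the posterior is Inverse-Gamma(α + n/2, β + SS/2) = Inverse-Gamma(7, 42.235).
The mode of Inverse-Gamma(a, b) is b/(a+1) = 42.235/8 ≈ 5.279.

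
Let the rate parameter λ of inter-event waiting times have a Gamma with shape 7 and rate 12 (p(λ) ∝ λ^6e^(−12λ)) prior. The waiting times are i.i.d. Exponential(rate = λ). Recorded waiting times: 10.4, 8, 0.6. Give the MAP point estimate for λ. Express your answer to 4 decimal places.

λ̂_MAP = 0.2903

The Exponential(rate=λ) likelihood is ∝ λ^n e^(−λΣtᵢ). Here n = 3 and Σtᵢ = 10.4 + 8 + 0.6 = 19.
Posterior ∝ λ^6e^(−12λ) · λ^3e^(−19λ) = λ^9e^(−31λ), i.e. Gamma(10, 31).
Mode = (a−1)/b = 9/31 ≈ 0.2903.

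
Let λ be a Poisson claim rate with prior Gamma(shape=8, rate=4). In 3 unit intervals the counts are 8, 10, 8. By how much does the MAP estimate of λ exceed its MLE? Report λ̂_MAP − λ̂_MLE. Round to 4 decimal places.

Σxᵢ = 26. Posterior is Gamma(34, 7); MAP = (34−1)/7 = 33/7 ≈ 4.71429.
MLE = x̄ = 26/3 ≈ 8.66667.
Difference = 33/7 − 26/3 = -83/21 ≈ -3.9524.

MAP − MLE = -3.9524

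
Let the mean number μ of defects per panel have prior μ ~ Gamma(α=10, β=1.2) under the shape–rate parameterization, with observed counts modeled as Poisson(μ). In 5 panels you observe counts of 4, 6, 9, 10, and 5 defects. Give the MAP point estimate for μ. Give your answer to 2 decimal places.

Σxᵢ = 4+6+9+10+5 = 34, with n = 5.
Posterior ∝ μ^9e^(−1.2μ) · μ^34e^(−5μ) = μ^43e^(−6.2μ), i.e. Gamma(shape=44, rate=6.2).
The mode of a Gamma(a, b) with a ≥ 1 (shape–rate) is (a−1)/b = 43/6.2 ≈ 6.94.

μ̂_MAP = 6.94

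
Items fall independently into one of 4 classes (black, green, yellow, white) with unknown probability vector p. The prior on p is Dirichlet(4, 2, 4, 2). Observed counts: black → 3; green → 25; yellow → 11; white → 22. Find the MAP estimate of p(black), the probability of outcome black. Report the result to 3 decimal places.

MAP estimate of p(black) = 0.087

The posterior is Dirichlet(αᵢ + nᵢ) = Dirichlet(7, 27, 15, 24).
For a Dirichlet(a₁,…,a_K) with all aᵢ > 1, the mode has j-th component (aⱼ − 1)/(Σaᵢ − K).
Here Σaᵢ = 73 and K = 4, so p(black) = (7 − 1)/(73 − 4) = 6/69 ≈ 0.087.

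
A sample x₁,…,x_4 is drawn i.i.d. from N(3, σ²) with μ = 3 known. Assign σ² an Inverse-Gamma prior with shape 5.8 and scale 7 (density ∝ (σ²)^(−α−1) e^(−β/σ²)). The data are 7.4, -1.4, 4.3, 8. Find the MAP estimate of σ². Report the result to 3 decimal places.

Sum of squared deviations about the known mean: SS = (7.4−3)² + (-1.4−3)² + (4.3−3)² + (8−3)² = 65.41.
The Normal likelihood contributes (σ²)^(−n/2) exp(−SS/(2σ²)), so the posterior is Inverse-Gamma(α + n/2, β + SS/2) = Inverse-Gamma(7.8, 39.705).
The mode of Inverse-Gamma(a, b) is b/(a+1) = 39.705/8.8 ≈ 4.512.

σ̂²_MAP = 4.512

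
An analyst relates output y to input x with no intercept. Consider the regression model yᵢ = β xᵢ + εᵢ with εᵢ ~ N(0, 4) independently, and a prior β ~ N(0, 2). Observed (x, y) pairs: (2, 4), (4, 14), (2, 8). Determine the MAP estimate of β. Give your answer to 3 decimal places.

log p(β | y) = −Σ(yᵢ − βxᵢ)²/(2·4) − β²/(2·2) + const.
Setting the derivative to zero: Σxᵢ(yᵢ − βxᵢ)/4 − β/2 = 0, so β = Σxᵢyᵢ / (Σxᵢ² + σ²/τ²).
Σxᵢyᵢ = 2·4 + 4·14 + 2·8 = 80; Σxᵢ² = 24; σ²/τ² = 2.
β̂_MAP = 80 / (24 + 2) = 80/26 ≈ 3.077.

β̂_MAP = 3.077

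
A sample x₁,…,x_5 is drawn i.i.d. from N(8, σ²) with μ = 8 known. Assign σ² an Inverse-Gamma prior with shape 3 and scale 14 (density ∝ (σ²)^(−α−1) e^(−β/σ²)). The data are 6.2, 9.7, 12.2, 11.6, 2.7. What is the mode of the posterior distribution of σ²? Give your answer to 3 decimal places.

σ̂²_MAP = 7.140

Sum of squared deviations about the known mean: SS = (6.2−8)² + (9.7−8)² + (12.2−8)² + (11.6−8)² + (2.7−8)² = 64.82.
The Normal likelihood contributes (σ²)^(−n/2) exp(−SS/(2σ²)), so the posterior is Inverse-Gamma(α + n/2, β + SS/2) = Inverse-Gamma(5.5, 46.41).
The mode of Inverse-Gamma(a, b) is b/(a+1) = 46.41/6.5 ≈ 7.140.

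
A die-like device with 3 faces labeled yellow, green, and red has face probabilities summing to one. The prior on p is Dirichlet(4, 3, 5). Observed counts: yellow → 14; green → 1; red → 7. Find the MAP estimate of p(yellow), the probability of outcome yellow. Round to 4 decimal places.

The posterior is Dirichlet(αᵢ + nᵢ) = Dirichlet(18, 4, 12).
For a Dirichlet(a₁,…,a_K) with all aᵢ > 1, the mode has j-th component (aⱼ − 1)/(Σaᵢ − K).
Here Σaᵢ = 34 and K = 3, so p(yellow) = (18 − 1)/(34 − 3) = 17/31 ≈ 0.5484.

MAP estimate of p(yellow) = 0.5484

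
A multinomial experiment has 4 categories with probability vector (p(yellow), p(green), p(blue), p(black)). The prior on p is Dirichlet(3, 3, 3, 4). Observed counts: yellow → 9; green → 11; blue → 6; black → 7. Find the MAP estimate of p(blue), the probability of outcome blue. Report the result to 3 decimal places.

The posterior is Dirichlet(αᵢ + nᵢ) = Dirichlet(12, 14, 9, 11).
For a Dirichlet(a₁,…,a_K) with all aᵢ > 1, the mode has j-th component (aⱼ − 1)/(Σaᵢ − K).
Here Σaᵢ = 46 and K = 4, so p(blue) = (9 − 1)/(46 − 4) = 8/42 ≈ 0.190.

MAP estimate of p(blue) = 0.190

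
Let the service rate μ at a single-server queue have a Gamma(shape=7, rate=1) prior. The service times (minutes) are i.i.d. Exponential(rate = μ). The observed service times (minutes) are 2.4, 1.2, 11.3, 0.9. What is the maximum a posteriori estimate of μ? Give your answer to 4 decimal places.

The Exponential(rate=μ) likelihood is ∝ μ^n e^(−μΣtᵢ). Here n = 4 and Σtᵢ = 2.4 + 1.2 + 11.3 + 0.9 = 15.8.
Posterior ∝ μ^6e^(−1μ) · μ^4e^(−15.8μ) = μ^10e^(−16.8μ), i.e. Gamma(11, 16.8).
Mode = (a−1)/b = 10/16.8 ≈ 0.5952.

μ̂_MAP = 0.5952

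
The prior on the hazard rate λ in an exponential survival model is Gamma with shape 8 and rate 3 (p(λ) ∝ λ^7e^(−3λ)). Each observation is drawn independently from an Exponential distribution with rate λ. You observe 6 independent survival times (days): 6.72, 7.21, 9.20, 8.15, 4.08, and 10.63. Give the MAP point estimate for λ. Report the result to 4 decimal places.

The Exponential(rate=λ) likelihood is ∝ λ^n e^(−λΣtᵢ). Here n = 6 and Σtᵢ = 6.72 + 7.21 + 9.20 + 8.15 + 4.08 + 10.63 = 45.99.
Posterior ∝ λ^7e^(−3λ) · λ^6e^(−45.99λ) = λ^13e^(−48.99λ), i.e. Gamma(14, 48.99).
Mode = (a−1)/b = 13/48.99 ≈ 0.2654.

λ̂_MAP = 0.2654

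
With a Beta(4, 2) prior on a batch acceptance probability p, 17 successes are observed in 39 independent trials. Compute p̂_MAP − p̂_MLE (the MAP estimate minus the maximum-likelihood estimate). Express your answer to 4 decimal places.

MAP − MLE = 0.0292

Posterior is Beta(21, 24); MAP = (21−1)/(45−2) = 20/43 ≈ 0.46512.
MLE ignores the prior: p̂_MLE = k/n = 17/39 ≈ 0.43590.
Difference = 20/43 − 17/39 = 49/1677 ≈ 0.0292.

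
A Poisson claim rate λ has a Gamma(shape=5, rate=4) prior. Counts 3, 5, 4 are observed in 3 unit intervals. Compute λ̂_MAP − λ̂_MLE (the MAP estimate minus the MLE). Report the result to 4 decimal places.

MAP − MLE = -1.7143

Σxᵢ = 12. Posterior is Gamma(17, 7); MAP = (17−1)/7 = 16/7 ≈ 2.28571.
MLE = x̄ = 12/3 ≈ 4.00000.
Difference = 16/7 − 12/3 = -12/7 ≈ -1.7143.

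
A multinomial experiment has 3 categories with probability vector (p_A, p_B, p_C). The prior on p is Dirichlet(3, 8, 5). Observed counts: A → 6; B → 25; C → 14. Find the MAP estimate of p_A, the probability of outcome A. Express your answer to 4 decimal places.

The posterior is Dirichlet(αᵢ + nᵢ) = Dirichlet(9, 33, 19).
For a Dirichlet(a₁,…,a_K) with all aᵢ > 1, the mode has j-th component (aⱼ − 1)/(Σaᵢ − K).
Here Σaᵢ = 61 and K = 3, so p_A = (9 − 1)/(61 − 3) = 8/58 ≈ 0.1379.

MAP estimate of p_A = 0.1379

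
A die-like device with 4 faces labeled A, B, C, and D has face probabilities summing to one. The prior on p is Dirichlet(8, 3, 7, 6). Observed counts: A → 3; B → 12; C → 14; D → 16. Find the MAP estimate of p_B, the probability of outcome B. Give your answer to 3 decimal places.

MAP estimate of p_B = 0.215

The posterior is Dirichlet(αᵢ + nᵢ) = Dirichlet(11, 15, 21, 22).
For a Dirichlet(a₁,…,a_K) with all aᵢ > 1, the mode has j-th component (aⱼ − 1)/(Σaᵢ − K).
Here Σaᵢ = 69 and K = 4, so p_B = (15 − 1)/(69 − 4) = 14/65 ≈ 0.215.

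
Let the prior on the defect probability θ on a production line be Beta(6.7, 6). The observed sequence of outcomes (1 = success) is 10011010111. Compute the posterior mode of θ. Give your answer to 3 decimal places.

θ̂_MAP = 0.585

Prior: Beta(6.7, 6).
Data: 7 successes in 11 trials (from the sequence). The binomial likelihood contributes θ^7(1−θ)^4, so the posterior is Beta(6.7+7, 6+4) = Beta(13.7, 10).
For Beta(a, b) with a, b > 1 the mode is (a−1)/(a+b−2) = 12.7/21.7 ≈ 0.585.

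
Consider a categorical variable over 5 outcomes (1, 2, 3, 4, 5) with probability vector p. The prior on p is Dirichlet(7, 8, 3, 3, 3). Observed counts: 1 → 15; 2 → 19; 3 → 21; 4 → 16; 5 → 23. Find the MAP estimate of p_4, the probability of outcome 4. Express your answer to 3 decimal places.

MAP estimate: 0.159

The posterior is Dirichlet(αᵢ + nᵢ) = Dirichlet(22, 27, 24, 19, 26).
For a Dirichlet(a₁,…,a_K) with all aᵢ > 1, the mode has j-th component (aⱼ − 1)/(Σaᵢ − K).
Here Σaᵢ = 118 and K = 5, so p_4 = (19 − 1)/(118 − 5) = 18/113 ≈ 0.159.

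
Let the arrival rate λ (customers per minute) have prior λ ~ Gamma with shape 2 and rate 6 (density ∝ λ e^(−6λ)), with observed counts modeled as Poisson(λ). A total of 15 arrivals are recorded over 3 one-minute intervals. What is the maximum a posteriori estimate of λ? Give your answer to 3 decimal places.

λ̂_MAP = 1.778

Σxᵢ = 15, n = 3.
Posterior ∝ λe^(−6λ) · λ^15e^(−3λ) = λ^16e^(−9λ), i.e. Gamma(shape=17, rate=9).
The mode of a Gamma(a, b) with a ≥ 1 (shape–rate) is (a−1)/b = 16/9 ≈ 1.778.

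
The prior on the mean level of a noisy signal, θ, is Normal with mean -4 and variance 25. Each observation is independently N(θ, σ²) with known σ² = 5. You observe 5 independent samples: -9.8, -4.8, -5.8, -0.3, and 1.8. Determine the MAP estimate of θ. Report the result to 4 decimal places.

θ̂_MAP = -3.7885

n = 5; x̄ = ((-9.8) + (-4.8) + (-5.8) + (-0.3) + 1.8)/5 = -18.9/5 = -3.78.
For a Normal prior and Normal likelihood with known variance, the posterior is Normal; its mode equals its mean, the precision-weighted average.
Prior precision 1/σ₀² = 1/25 = 0.04; data precision n/σ² = 5/5 = 1.
θ̂ = (0.04·(-4) + 1·(-3.78)) / (0.04 + 1) = (-3.94)/1.04 = -197/52 ≈ -3.7885.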